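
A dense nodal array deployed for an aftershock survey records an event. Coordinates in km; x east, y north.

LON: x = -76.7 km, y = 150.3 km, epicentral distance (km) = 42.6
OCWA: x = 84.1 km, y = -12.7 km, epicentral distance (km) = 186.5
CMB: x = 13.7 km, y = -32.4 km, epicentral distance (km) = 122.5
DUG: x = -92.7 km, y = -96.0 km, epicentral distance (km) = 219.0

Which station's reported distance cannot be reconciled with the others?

Solve using three stations at a time. Using LON, OCWA, DUG (subtract circle equations pairwise → linear system) gives (x, y) ≈ (-48.5, 118.5).
Distances from that point to each station vs reported:
  LON: calculated 42.6 vs reported 42.6 → residual 0.0 km
  OCWA: calculated 186.5 vs reported 186.5 → residual 0.0 km
  CMB: calculated 163.2 vs reported 122.5 → residual 40.7 km
  DUG: calculated 219.0 vs reported 219.0 → residual 0.0 km
LON, OCWA, DUG are mutually consistent (residuals ≈ 0); CMB is off by 40.7 km.

CMB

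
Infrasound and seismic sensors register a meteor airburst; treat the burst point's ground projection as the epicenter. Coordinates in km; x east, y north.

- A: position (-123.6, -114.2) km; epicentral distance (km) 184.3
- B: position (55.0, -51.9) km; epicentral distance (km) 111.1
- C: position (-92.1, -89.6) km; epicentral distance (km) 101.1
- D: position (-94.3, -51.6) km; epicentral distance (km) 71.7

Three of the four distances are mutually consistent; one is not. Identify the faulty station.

A

Solve using three stations at a time. Using B, C, D (subtract circle equations pairwise → linear system) gives (x, y) ≈ (-43.7, -0.9).
Distances from that point to each station vs reported:
  A: calculated 138.7 vs reported 184.3 → residual 45.6 km
  B: calculated 111.1 vs reported 111.1 → residual 0.0 km
  C: calculated 101.1 vs reported 101.1 → residual 0.0 km
  D: calculated 71.7 vs reported 71.7 → residual 0.0 km
B, C, D are mutually consistent (residuals ≈ 0); A is off by 45.6 km.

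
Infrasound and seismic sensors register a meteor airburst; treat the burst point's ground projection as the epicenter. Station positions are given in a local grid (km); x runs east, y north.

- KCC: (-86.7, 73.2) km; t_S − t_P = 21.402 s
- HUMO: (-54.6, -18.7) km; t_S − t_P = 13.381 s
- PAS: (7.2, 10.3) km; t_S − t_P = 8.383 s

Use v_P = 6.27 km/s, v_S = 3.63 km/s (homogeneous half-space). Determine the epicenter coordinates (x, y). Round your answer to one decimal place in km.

Distance from S−P lag: d = Δt · v_P v_S / (v_P − v_S) = Δt · (6.27·3.63)/(6.27−3.63) ≈ 8.6212·Δt.
So d_KCC = 184.51, d_HUMO = 115.36, d_PAS = 72.27 km.
Circle about each station: (x + 86.7)² + (y − 73.2)² = 184.51²; (x + 54.6)² + (y + 18.7)² = 115.36²; (x − 7.2)² + (y − 10.3)² = 72.27².
Subtracting the KCC equation from the HUMO and PAS equations removes the quadratic terms:
64.2 x − 183.8 y = 11191.73
187.8 x − 125.8 y = 16103.79
Solving the 2×2 system: x ≈ 58.7, y ≈ -40.4 km.

(58.7, -40.4)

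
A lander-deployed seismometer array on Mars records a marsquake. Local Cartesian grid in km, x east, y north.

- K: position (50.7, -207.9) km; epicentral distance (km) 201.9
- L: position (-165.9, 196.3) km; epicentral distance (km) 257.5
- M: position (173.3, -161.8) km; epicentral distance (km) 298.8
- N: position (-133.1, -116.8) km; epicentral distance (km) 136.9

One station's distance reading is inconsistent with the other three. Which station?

M

Solve using three stations at a time. Using K, L, N (subtract circle equations pairwise → linear system) gives (x, y) ≈ (-32.5, -24.0).
Distances from that point to each station vs reported:
  K: calculated 201.9 vs reported 201.9 → residual 0.0 km
  L: calculated 257.5 vs reported 257.5 → residual 0.0 km
  M: calculated 247.7 vs reported 298.8 → residual 51.1 km
  N: calculated 136.9 vs reported 136.9 → residual 0.0 km
K, L, N are mutually consistent (residuals ≈ 0); M is off by 51.1 km.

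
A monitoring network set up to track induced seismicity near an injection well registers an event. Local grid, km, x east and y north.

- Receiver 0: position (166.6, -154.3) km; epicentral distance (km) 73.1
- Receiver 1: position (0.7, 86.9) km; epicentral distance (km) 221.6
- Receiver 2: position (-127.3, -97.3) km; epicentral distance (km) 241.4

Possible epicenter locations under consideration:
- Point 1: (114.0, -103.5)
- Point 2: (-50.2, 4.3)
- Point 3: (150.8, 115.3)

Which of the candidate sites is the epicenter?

Point 1

For each candidate, compare |candidate − station| to the reported distance:
Point 1: residuals Receiver 0 0.0, Receiver 1 0.0, Receiver 2 0.0 → max 0.0 km
Point 2: residuals Receiver 0 195.5, Receiver 1 124.6, Receiver 2 113.9 → max 195.5 km
Point 3: residuals Receiver 0 197.0, Receiver 1 68.8, Receiver 2 108.7 → max 197.0 km
Only Point 1 has all residuals ≈ 0.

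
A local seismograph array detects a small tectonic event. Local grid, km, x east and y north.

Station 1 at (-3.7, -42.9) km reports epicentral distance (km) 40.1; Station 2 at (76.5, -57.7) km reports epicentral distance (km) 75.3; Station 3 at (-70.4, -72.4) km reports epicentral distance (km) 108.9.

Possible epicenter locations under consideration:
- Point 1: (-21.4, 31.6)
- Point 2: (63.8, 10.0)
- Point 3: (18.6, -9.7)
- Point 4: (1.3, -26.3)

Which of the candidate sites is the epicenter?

Point 3

For each candidate, compare |candidate − station| to the reported distance:
Point 1: residuals Station 1 36.5, Station 2 57.2, Station 3 6.1 → max 57.2 km
Point 2: residuals Station 1 45.7, Station 2 6.4, Station 3 48.6 → max 48.6 km
Point 3: residuals Station 1 0.1, Station 2 0.1, Station 3 0.0 → max 0.1 km
Point 4: residuals Station 1 22.8, Station 2 6.2, Station 3 23.7 → max 23.7 km
Only Point 3 has all residuals ≈ 0.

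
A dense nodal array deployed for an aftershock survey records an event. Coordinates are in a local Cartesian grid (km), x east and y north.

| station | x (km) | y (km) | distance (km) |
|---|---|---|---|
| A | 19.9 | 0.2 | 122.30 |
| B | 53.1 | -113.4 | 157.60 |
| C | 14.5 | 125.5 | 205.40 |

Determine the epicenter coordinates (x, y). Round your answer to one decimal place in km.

Circle about each station: (x − 19.9)² + (y − 0.2)² = 122.30²; (x − 53.1)² + (y + 113.4)² = 157.60²; (x − 14.5)² + (y − 125.5)² = 205.40².
Subtracting the A equation from the B and C equations removes the quadratic terms:
66.4 x − 227.2 y = 5402.65
-10.8 x + 250.6 y = -11667.42
Solving the 2×2 system: x ≈ -91.4, y ≈ -50.5 km.
Check against A (with the unrounded x, y): √((x − 19.9)²+(y − 0.2)²) = 122.32 ≈ 122.30 km. ✓

-91.4 km east, -50.5 km north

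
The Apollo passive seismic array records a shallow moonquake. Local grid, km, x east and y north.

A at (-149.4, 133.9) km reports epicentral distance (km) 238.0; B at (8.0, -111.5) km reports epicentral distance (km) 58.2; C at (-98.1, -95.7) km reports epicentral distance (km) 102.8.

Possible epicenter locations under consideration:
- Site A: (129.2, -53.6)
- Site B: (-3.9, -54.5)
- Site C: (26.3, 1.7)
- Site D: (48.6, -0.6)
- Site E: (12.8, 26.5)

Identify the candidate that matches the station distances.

For each candidate, compare |candidate − station| to the reported distance:
Site A: residuals A 97.8, B 76.1, C 128.4 → max 128.4 km
Site B: residuals A 0.0, B 0.0, C 0.0 → max 0.0 km
Site C: residuals A 18.1, B 56.5, C 55.2 → max 56.5 km
Site D: residuals A 1.4, B 59.9, C 72.0 → max 72.0 km
Site E: residuals A 43.5, B 79.9, C 62.2 → max 79.9 km
Only Site B has all residuals ≈ 0.

Site B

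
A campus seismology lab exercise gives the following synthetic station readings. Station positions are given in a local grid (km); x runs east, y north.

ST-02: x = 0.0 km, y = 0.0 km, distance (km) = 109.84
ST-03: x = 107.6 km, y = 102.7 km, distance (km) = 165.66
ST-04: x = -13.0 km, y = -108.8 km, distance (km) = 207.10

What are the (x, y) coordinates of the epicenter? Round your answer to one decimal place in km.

Circle about each station: x² + y² = 109.84²; (x − 107.6)² + (y − 102.7)² = 165.66²; (x + 13.0)² + (y + 108.8)² = 207.10².
Subtracting the ST-02 equation from the ST-03 and ST-04 equations removes the quadratic terms:
215.2 x + 205.4 y = 6746.64
-26.0 x − 217.6 y = -18819.14
Solving the 2×2 system: x ≈ -57.8, y ≈ 93.4 km.

-57.8 km east, 93.4 km north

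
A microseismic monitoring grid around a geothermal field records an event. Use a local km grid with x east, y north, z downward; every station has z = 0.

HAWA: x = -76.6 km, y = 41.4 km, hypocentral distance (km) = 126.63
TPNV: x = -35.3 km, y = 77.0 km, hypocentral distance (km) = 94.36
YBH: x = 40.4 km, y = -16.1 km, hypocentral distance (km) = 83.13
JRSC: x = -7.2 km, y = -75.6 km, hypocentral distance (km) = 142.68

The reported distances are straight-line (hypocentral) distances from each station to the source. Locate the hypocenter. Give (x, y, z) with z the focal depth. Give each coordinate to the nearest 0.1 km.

Each station gives a sphere (x−x_i)² + (y−y_i)² + z² = d_i² (stations at z=0).
Subtracting the HAWA sphere from TPNV and YBH: z² cancels, leaving linear equations in x and y:
82.6 x + 71.2 y = 6724.92
234.0 x − 115.0 y = 3434.41
Solving: x ≈ 38.911, y ≈ 49.310 km (keep extra digits for the depth step; rounded: 38.9, 49.3).
Then from the HAWA sphere: z² = 126.63² − (x + 76.6)² − (y − 41.4)² with x = 38.911, y = 49.310, so z ≈ 51.282 ≈ 51.3 km.

x ≈ 38.9 km, y ≈ 49.3 km, depth ≈ 51.3 km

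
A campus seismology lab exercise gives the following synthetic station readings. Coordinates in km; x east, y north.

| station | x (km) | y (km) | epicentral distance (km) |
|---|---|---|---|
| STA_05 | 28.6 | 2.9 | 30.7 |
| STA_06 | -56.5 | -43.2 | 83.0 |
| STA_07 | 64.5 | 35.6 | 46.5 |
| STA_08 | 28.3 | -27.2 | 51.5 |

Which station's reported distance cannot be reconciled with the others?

Solve using three stations at a time. Using STA_05, STA_06, STA_08 (subtract circle equations pairwise → linear system) gives (x, y) ≈ (1.1, 16.5).
Distances from that point to each station vs reported:
  STA_05: calculated 30.7 vs reported 30.7 → residual 0.0 km
  STA_06: calculated 83.0 vs reported 83.0 → residual 0.0 km
  STA_07: calculated 66.2 vs reported 46.5 → residual 19.7 km
  STA_08: calculated 51.5 vs reported 51.5 → residual 0.0 km
STA_05, STA_06, STA_08 are mutually consistent (residuals ≈ 0); STA_07 is off by 19.7 km.

STA_07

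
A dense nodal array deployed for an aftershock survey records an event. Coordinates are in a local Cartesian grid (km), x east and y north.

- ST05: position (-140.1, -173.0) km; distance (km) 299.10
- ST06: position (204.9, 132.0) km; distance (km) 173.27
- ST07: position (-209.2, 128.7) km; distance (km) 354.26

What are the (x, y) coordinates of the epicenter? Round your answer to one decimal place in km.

x ≈ 114.3 km, y ≈ -15.7 km

Circle about each station: (x + 140.1)² + (y + 173.0)² = 299.10²; (x − 204.9)² + (y − 132.0)² = 173.27²; (x + 209.2)² + (y − 128.7)² = 354.26².
Subtracting the ST05 equation from the ST06 and ST07 equations removes the quadratic terms:
690.0 x + 610.0 y = 69289.32
-138.2 x + 603.4 y = -25268.02
Solving the 2×2 system: x ≈ 114.3, y ≈ -15.7 km.
Check against ST05 (with the unrounded x, y): √((x + 140.1)²+(y + 173.0)²) = 299.10 ≈ 299.10 km. ✓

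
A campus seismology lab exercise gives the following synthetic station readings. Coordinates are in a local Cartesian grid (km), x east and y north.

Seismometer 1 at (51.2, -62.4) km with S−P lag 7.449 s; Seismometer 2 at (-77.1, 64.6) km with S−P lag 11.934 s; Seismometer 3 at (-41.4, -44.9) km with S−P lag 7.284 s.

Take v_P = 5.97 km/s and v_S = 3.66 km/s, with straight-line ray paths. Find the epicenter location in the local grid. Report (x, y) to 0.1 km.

x ≈ 13.3 km, y ≈ -3.0 km

Distance from S−P lag: d = Δt · v_P v_S / (v_P − v_S) = Δt · (5.97·3.66)/(5.97−3.66) ≈ 9.4590·Δt.
So d_Seismometer 1 = 70.46, d_Seismometer 2 = 112.88, d_Seismometer 3 = 68.90 km.
Circle about each station: (x − 51.2)² + (y + 62.4)² = 70.46²; (x + 77.1)² + (y − 64.6)² = 112.88²; (x + 41.4)² + (y + 44.9)² = 68.90².
Subtracting pairs of circle equations eliminates x²+y² and gives linear equations (the radical axes):
-256.6 x + 254.0 y = -4174.91
-185.2 x + 35.0 y = -2567.83
Solving the 2×2 system: x ≈ 13.3, y ≈ -3.0 km.
Check against Seismometer 1 (with the unrounded x, y): √((x − 51.2)²+(y + 62.4)²) = 70.46 ≈ 70.46 km. ✓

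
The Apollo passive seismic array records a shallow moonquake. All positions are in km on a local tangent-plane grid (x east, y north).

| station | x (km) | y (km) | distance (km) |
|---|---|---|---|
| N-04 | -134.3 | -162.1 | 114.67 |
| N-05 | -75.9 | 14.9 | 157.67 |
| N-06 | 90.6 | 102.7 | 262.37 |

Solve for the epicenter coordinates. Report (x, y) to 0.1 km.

-23.2 km east, -133.7 km north

Circle about each station: (x + 134.3)² + (y + 162.1)² = 114.67²; (x + 75.9)² + (y − 14.9)² = 157.67²; (x − 90.6)² + (y − 102.7)² = 262.37².
Subtracting the N-04 equation from the N-05 and N-06 equations removes the quadratic terms:
116.8 x + 354.0 y = -50040.70
449.8 x + 529.6 y = -81246.06
Solving the 2×2 system: x ≈ -23.2, y ≈ -133.7 km.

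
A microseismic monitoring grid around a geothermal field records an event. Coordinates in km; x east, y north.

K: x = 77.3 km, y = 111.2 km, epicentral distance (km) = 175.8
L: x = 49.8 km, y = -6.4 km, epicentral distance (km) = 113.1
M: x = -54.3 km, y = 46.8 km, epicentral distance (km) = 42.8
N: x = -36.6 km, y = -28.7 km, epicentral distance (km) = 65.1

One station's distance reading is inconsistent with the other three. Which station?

Solve using three stations at a time. Using K, L, M (subtract circle equations pairwise → linear system) gives (x, y) ≈ (-62.7, 4.9).
Distances from that point to each station vs reported:
  K: calculated 175.8 vs reported 175.8 → residual 0.0 km
  L: calculated 113.1 vs reported 113.1 → residual 0.0 km
  M: calculated 42.7 vs reported 42.8 → residual 0.1 km
  N: calculated 42.6 vs reported 65.1 → residual 22.5 km
K, L, M are mutually consistent (residuals ≈ 0); N is off by 22.5 km.

N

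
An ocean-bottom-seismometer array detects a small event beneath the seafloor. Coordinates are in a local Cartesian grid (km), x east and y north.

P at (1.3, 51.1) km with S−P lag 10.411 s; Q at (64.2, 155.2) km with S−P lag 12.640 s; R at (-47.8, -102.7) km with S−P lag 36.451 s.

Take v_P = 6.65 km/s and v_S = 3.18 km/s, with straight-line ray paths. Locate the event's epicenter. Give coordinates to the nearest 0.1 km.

x ≈ -1.2 km, y ≈ 114.5 km

Distance from S−P lag: d = Δt · v_P v_S / (v_P − v_S) = Δt · (6.65·3.18)/(6.65−3.18) ≈ 6.0942·Δt.
So d_P = 63.45, d_Q = 77.03, d_R = 222.14 km.
Circle about each station: (x − 1.3)² + (y − 51.1)² = 63.45²; (x − 64.2)² + (y − 155.2)² = 77.03²; (x + 47.8)² + (y + 102.7)² = 222.14².
Subtracting the P equation from the Q and R equations removes the quadratic terms:
125.8 x + 208.2 y = 23688.06
-98.2 x − 307.6 y = -35101.05
Solving the 2×2 system: x ≈ -1.2, y ≈ 114.5 km.
Check against P (with the unrounded x, y): √((x − 1.3)²+(y − 51.1)²) = 63.44 ≈ 63.45 km. ✓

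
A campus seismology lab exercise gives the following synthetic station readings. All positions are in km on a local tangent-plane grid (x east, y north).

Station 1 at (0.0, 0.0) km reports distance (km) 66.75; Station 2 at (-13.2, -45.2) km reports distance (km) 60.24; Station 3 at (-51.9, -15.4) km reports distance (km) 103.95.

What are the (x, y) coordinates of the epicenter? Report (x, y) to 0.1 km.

Circle about each station: x² + y² = 66.75²; (x + 13.2)² + (y + 45.2)² = 60.24²; (x + 51.9)² + (y + 15.4)² = 103.95².
Subtracting the Station 1 equation from the Station 2 and Station 3 equations removes the quadratic terms:
-26.4 x − 90.4 y = 3043.98
-103.8 x − 30.8 y = -3419.27
Solving the 2×2 system: x ≈ 47.0, y ≈ -47.4 km.

47.0 km east, -47.4 km north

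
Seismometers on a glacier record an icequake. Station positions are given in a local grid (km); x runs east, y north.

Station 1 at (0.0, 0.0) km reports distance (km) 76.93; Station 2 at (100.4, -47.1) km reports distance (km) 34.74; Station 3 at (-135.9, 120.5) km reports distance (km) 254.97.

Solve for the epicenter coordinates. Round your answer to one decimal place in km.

(72.0, -27.1)

Circle about each station: x² + y² = 76.93²; (x − 100.4)² + (y + 47.1)² = 34.74²; (x + 135.9)² + (y − 120.5)² = 254.97².
Subtracting pairs of circle equations eliminates x²+y² and gives linear equations (the radical axes):
200.8 x − 94.2 y = 17009.93
-271.8 x + 241.0 y = -26102.42
Solving the 2×2 system: x ≈ 72.0, y ≈ -27.1 km.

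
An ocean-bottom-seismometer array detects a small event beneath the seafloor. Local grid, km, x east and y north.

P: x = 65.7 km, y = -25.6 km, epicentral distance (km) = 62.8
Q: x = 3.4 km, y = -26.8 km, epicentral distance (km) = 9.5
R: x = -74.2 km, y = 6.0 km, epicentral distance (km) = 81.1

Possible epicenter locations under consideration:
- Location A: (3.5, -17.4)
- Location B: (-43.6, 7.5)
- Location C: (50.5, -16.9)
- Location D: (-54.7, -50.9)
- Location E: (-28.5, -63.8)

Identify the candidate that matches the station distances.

For each candidate, compare |candidate − station| to the reported distance:
Location A: residuals P 0.1, Q 0.1, R 0.0 → max 0.1 km
Location B: residuals P 51.4, Q 48.7, R 50.5 → max 51.4 km
Location C: residuals P 45.3, Q 38.6, R 45.7 → max 45.7 km
Location D: residuals P 60.2, Q 53.4, R 21.0 → max 60.2 km
Location E: residuals P 38.9, Q 39.4, R 2.3 → max 39.4 km
Only Location A has all residuals ≈ 0.

Location A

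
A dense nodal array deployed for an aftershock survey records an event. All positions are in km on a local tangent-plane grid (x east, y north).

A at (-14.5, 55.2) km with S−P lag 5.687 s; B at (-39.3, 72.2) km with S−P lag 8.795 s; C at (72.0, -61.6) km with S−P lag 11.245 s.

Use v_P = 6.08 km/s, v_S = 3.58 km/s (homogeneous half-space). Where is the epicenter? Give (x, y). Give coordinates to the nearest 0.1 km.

4.8 km east, 9.6 km north

Distance from S−P lag: d = Δt · v_P v_S / (v_P − v_S) = Δt · (6.08·3.58)/(6.08−3.58) ≈ 8.7066·Δt.
So d_A = 49.51, d_B = 76.57, d_C = 97.91 km.
Circle about each station: (x + 14.5)² + (y − 55.2)² = 49.51²; (x + 39.3)² + (y − 72.2)² = 76.57²; (x − 72.0)² + (y + 61.6)² = 97.91².
Subtracting the A equation from the B and C equations removes the quadratic terms:
-49.6 x + 34.0 y = 88.32
173.0 x − 233.6 y = -1413.86
Solving the 2×2 system: x ≈ 4.8, y ≈ 9.6 km.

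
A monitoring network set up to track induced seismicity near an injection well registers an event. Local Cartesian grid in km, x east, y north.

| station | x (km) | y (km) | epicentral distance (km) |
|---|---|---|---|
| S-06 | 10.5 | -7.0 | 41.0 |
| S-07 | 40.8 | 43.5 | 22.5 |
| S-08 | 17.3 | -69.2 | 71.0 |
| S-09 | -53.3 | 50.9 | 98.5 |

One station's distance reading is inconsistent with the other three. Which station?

Solve using three stations at a time. Using S-06, S-07, S-09 (subtract circle equations pairwise → linear system) gives (x, y) ≈ (40.5, 20.9).
Distances from that point to each station vs reported:
  S-06: calculated 41.0 vs reported 41.0 → residual 0.0 km
  S-07: calculated 22.6 vs reported 22.5 → residual 0.1 km
  S-08: calculated 93.1 vs reported 71.0 → residual 22.1 km
  S-09: calculated 98.5 vs reported 98.5 → residual 0.0 km
S-06, S-07, S-09 are mutually consistent (residuals ≈ 0); S-08 is off by 22.1 km.

S-08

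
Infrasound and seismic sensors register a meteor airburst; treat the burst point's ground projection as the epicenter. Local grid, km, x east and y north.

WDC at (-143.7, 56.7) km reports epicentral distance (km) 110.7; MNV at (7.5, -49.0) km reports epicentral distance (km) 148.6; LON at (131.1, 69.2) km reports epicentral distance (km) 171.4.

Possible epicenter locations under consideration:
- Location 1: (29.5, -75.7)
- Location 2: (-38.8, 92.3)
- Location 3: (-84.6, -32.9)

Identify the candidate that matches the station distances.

Location 2

For each candidate, compare |candidate − station| to the reported distance:
Location 1: residuals WDC 107.3, MNV 114.0, LON 5.6 → max 114.0 km
Location 2: residuals WDC 0.1, MNV 0.1, LON 0.1 → max 0.1 km
Location 3: residuals WDC 3.4, MNV 55.1, LON 67.2 → max 67.2 km
Only Location 2 has all residuals ≈ 0.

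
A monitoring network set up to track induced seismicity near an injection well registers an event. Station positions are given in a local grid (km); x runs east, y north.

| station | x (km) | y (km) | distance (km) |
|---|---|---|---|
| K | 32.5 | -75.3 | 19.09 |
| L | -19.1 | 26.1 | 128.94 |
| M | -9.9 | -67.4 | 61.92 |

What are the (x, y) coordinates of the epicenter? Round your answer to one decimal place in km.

Circle about each station: (x − 32.5)² + (y + 75.3)² = 19.09²; (x + 19.1)² + (y − 26.1)² = 128.94²; (x + 9.9)² + (y + 67.4)² = 61.92².
Subtracting the K equation from the L and M equations removes the quadratic terms:
-103.2 x + 202.8 y = -21941.42
-84.8 x + 15.8 y = -5555.23
Solving the 2×2 system: x ≈ 50.1, y ≈ -82.7 km.
Check against K (with the unrounded x, y): √((x − 32.5)²+(y + 75.3)²) = 19.09 ≈ 19.09 km. ✓

50.1 km east, -82.7 km north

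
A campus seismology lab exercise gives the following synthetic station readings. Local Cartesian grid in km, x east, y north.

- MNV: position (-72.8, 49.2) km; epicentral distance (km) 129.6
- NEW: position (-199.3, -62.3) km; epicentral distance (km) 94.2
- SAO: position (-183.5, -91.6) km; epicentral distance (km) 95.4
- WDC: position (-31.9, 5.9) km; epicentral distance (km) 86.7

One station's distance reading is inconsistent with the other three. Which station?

MNV

Solve using three stations at a time. Using NEW, SAO, WDC (subtract circle equations pairwise → linear system) gives (x, y) ≈ (-110.9, -29.7).
Distances from that point to each station vs reported:
  MNV: calculated 87.6 vs reported 129.6 → residual 42.0 km
  NEW: calculated 94.2 vs reported 94.2 → residual 0.0 km
  SAO: calculated 95.4 vs reported 95.4 → residual 0.0 km
  WDC: calculated 86.7 vs reported 86.7 → residual 0.0 km
NEW, SAO, WDC are mutually consistent (residuals ≈ 0); MNV is off by 42.0 km.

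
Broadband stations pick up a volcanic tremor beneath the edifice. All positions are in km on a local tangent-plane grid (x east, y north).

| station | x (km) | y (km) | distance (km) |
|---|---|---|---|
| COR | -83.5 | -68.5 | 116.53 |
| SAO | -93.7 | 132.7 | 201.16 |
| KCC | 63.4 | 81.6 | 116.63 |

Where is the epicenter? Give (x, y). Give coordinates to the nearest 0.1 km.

Circle about each station: (x + 83.5)² + (y + 68.5)² = 116.53²; (x + 93.7)² + (y − 132.7)² = 201.16²; (x − 63.4)² + (y − 81.6)² = 116.63².
Subtracting the COR equation from the SAO and KCC equations removes the quadratic terms:
-20.4 x + 402.4 y = -12161.62
293.8 x + 300.2 y = -1009.70
Solving the 2×2 system: x ≈ 26.1, y ≈ -28.9 km.

26.1 km east, -28.9 km north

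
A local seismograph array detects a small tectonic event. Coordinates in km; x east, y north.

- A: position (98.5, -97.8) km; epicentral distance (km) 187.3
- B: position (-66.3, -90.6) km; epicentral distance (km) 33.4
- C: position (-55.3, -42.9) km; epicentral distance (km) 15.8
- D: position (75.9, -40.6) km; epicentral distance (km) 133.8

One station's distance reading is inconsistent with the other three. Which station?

Solve using three stations at a time. Using B, C, D (subtract circle equations pairwise → linear system) gives (x, y) ≈ (-56.7, -58.6).
Distances from that point to each station vs reported:
  A: calculated 160.0 vs reported 187.3 → residual 27.3 km
  B: calculated 33.4 vs reported 33.4 → residual 0.0 km
  C: calculated 15.8 vs reported 15.8 → residual 0.0 km
  D: calculated 133.8 vs reported 133.8 → residual 0.0 km
B, C, D are mutually consistent (residuals ≈ 0); A is off by 27.3 km.

A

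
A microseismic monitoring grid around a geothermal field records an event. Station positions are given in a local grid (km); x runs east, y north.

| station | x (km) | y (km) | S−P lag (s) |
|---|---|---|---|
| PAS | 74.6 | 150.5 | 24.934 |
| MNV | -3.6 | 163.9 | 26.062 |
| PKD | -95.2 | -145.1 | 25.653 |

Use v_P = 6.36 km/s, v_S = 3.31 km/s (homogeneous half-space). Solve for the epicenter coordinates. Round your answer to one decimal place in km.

Distance from S−P lag: d = Δt · v_P v_S / (v_P − v_S) = Δt · (6.36·3.31)/(6.36−3.31) ≈ 6.9022·Δt.
So d_PAS = 172.10, d_MNV = 179.88, d_PKD = 177.06 km.
Circle about each station: (x − 74.6)² + (y − 150.5)² = 172.10²; (x + 3.6)² + (y − 163.9)² = 179.88²; (x + 95.2)² + (y + 145.1)² = 177.06².
Subtracting the PAS equation from the MNV and PKD equations removes the quadratic terms:
-156.4 x + 26.8 y = -4077.64
-339.6 x − 591.2 y = 169.81
Solving the 2×2 system: x ≈ 23.7, y ≈ -13.9 km.
Check against PAS (with the unrounded x, y): √((x − 74.6)²+(y − 150.5)²) = 172.10 ≈ 172.10 km. ✓

(23.7, -13.9)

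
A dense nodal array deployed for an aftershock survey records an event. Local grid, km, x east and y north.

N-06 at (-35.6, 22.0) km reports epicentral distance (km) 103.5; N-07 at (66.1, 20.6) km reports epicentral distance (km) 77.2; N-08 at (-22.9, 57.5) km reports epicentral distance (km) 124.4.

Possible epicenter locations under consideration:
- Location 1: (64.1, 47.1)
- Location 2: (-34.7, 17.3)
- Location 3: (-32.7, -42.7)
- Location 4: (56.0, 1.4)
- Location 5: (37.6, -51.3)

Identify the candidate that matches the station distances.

For each candidate, compare |candidate − station| to the reported distance:
Location 1: residuals N-06 0.7, N-07 50.6, N-08 36.8 → max 50.6 km
Location 2: residuals N-06 98.7, N-07 23.7, N-08 82.5 → max 98.7 km
Location 3: residuals N-06 38.7, N-07 40.1, N-08 23.7 → max 40.1 km
Location 4: residuals N-06 9.6, N-07 55.5, N-08 27.6 → max 55.5 km
Location 5: residuals N-06 0.1, N-07 0.1, N-08 0.1 → max 0.1 km
Only Location 5 has all residuals ≈ 0.

Location 5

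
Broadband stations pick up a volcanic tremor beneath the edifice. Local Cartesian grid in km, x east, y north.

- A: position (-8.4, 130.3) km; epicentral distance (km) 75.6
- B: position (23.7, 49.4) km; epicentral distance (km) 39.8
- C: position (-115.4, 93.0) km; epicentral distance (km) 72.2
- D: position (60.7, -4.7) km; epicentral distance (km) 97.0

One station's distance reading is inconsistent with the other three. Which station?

C

Solve using three stations at a time. Using A, B, D (subtract circle equations pairwise → linear system) gives (x, y) ≈ (-15.8, 55.0).
Distances from that point to each station vs reported:
  A: calculated 75.6 vs reported 75.6 → residual 0.0 km
  B: calculated 39.9 vs reported 39.8 → residual 0.1 km
  C: calculated 106.6 vs reported 72.2 → residual 34.4 km
  D: calculated 97.0 vs reported 97.0 → residual 0.0 km
A, B, D are mutually consistent (residuals ≈ 0); C is off by 34.4 km.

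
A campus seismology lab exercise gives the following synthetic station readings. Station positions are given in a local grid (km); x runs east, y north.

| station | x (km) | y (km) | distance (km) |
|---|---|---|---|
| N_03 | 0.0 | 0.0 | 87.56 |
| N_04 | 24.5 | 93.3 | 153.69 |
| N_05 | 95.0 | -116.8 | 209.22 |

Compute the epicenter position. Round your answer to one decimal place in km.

x ≈ -86.6 km, y ≈ -12.9 km

Circle about each station: x² + y² = 87.56²; (x − 24.5)² + (y − 93.3)² = 153.69²; (x − 95.0)² + (y + 116.8)² = 209.22².
Subtracting the N_03 equation from the N_04 and N_05 equations removes the quadratic terms:
49.0 x + 186.6 y = -6648.72
190.0 x − 233.6 y = -13439.01
Solving the 2×2 system: x ≈ -86.6, y ≈ -12.9 km.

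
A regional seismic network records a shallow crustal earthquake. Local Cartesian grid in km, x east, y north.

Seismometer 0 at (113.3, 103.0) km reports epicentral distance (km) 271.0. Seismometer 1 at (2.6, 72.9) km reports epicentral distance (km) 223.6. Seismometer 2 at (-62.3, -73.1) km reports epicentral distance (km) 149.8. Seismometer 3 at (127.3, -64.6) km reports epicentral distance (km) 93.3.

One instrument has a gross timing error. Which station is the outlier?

Seismometer 0

Solve using three stations at a time. Using Seismometer 1, Seismometer 2, Seismometer 3 (subtract circle equations pairwise → linear system) gives (x, y) ≈ (71.9, -139.7).
Distances from that point to each station vs reported:
  Seismometer 0: calculated 246.2 vs reported 271.0 → residual 24.8 km
  Seismometer 1: calculated 223.6 vs reported 223.6 → residual 0.0 km
  Seismometer 2: calculated 149.8 vs reported 149.8 → residual 0.0 km
  Seismometer 3: calculated 93.3 vs reported 93.3 → residual 0.0 km
Seismometer 1, Seismometer 2, Seismometer 3 are mutually consistent (residuals ≈ 0); Seismometer 0 is off by 24.8 km.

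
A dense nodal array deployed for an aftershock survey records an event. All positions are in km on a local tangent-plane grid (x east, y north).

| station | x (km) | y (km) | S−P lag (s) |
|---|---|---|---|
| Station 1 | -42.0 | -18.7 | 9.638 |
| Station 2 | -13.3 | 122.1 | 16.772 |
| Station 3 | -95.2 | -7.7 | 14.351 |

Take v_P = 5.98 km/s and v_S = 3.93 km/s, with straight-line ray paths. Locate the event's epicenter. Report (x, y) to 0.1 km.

Distance from S−P lag: d = Δt · v_P v_S / (v_P − v_S) = Δt · (5.98·3.93)/(5.98−3.93) ≈ 11.4641·Δt.
So d_Station 1 = 110.49, d_Station 2 = 192.28, d_Station 3 = 164.52 km.
Circle about each station: (x + 42.0)² + (y + 18.7)² = 110.49²; (x + 13.3)² + (y − 122.1)² = 192.28²; (x + 95.2)² + (y + 7.7)² = 164.52².
Subtracting the Station 1 equation from the Station 2 and Station 3 equations removes the quadratic terms:
57.4 x + 281.6 y = -11791.95
-106.4 x + 22.0 y = -7850.15
Solving the 2×2 system: x ≈ 62.5, y ≈ -54.6 km.

62.5 km east, -54.6 km north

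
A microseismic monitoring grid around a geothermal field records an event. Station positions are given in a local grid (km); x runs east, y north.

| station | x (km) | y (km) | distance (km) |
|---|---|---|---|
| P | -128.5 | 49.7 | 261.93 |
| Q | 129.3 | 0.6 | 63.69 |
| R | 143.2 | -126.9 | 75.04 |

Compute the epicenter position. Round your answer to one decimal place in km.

Circle about each station: (x + 128.5)² + (y − 49.7)² = 261.93²; (x − 129.3)² + (y − 0.6)² = 63.69²; (x − 143.2)² + (y + 126.9)² = 75.04².
Subtracting pairs of circle equations eliminates x²+y² and gives linear equations (the radical axes):
515.6 x − 98.2 y = 62287.42
543.4 x − 353.2 y = 80603.83
Solving the 2×2 system: x ≈ 109.4, y ≈ -59.9 km.
Check against P (with the unrounded x, y): √((x + 128.5)²+(y − 49.7)²) = 261.93 ≈ 261.93 km. ✓

109.4 km east, -59.9 km north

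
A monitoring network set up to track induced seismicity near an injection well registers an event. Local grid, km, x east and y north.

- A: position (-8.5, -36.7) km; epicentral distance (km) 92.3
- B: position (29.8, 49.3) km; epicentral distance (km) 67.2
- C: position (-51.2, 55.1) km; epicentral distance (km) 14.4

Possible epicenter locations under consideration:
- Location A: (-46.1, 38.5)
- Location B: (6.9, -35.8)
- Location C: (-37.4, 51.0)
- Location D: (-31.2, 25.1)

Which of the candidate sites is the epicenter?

Location C

For each candidate, compare |candidate − station| to the reported distance:
Location A: residuals A 8.2, B 9.5, C 3.0 → max 9.5 km
Location B: residuals A 76.9, B 20.9, C 93.5 → max 93.5 km
Location C: residuals A 0.0, B 0.0, C 0.0 → max 0.0 km
Location D: residuals A 26.5, B 1.6, C 21.7 → max 26.5 km
Only Location C has all residuals ≈ 0.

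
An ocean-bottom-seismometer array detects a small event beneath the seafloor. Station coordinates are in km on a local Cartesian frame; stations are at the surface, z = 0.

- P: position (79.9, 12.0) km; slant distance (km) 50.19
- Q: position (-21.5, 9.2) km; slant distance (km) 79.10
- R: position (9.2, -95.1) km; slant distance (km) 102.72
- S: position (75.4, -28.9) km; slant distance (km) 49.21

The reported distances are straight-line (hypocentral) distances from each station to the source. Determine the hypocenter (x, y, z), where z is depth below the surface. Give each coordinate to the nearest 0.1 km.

(48.1, -6.4, 34.2)

Each station gives a sphere (x−x_i)² + (y−y_i)² + z² = d_i² (stations at z=0).
Subtracting the P sphere from Q and R: z² cancels, leaving linear equations in x and y:
-202.8 x − 5.6 y = -9718.89
-141.4 x − 214.2 y = -5431.72
Solving: x ≈ 48.100, y ≈ -6.394 km (keep extra digits for the depth step; rounded: 48.1, -6.4).
Then from the P sphere: z² = 50.19² − (x − 79.9)² − (y − 12.0)² with x = 48.100, y = -6.394, so z ≈ 34.197 ≈ 34.2 km.
Check against S (with the unrounded solution): distance 49.21 ≈ 49.21 km. ✓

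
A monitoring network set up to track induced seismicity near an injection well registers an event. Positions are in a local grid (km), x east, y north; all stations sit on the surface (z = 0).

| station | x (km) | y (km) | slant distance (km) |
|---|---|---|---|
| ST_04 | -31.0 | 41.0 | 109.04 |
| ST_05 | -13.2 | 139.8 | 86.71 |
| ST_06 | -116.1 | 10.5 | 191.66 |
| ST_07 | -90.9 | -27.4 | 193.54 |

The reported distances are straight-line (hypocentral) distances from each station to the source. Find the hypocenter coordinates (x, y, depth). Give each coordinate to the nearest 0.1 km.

x ≈ 45.7 km, y ≈ 100.3 km, depth ≈ 49.9 km

Each station gives a sphere (x−x_i)² + (y−y_i)² + z² = d_i² (stations at z=0).
Subtracting the ST_04 sphere from ST_05 and ST_06: z² cancels, leaving linear equations in x and y:
35.6 x + 197.6 y = 21447.38
-170.2 x − 61.0 y = -13896.37
Solving: x ≈ 45.697, y ≈ 100.306 km (keep extra digits for the depth step; rounded: 45.7, 100.3).
Then from the ST_04 sphere: z² = 109.04² − (x + 31.0)² − (y − 41.0)² with x = 45.697, y = 100.306, so z ≈ 49.901 ≈ 49.9 km.
Check against ST_07 (with the unrounded solution): distance 193.54 ≈ 193.54 km. ✓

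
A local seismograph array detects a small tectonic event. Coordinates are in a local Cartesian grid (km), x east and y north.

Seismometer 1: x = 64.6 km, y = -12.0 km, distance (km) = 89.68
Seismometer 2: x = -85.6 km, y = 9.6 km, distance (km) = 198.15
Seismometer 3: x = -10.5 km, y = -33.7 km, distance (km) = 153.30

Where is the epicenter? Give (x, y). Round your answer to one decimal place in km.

(103.5, 68.8)

Circle about each station: (x − 64.6)² + (y + 12.0)² = 89.68²; (x + 85.6)² + (y − 9.6)² = 198.15²; (x + 10.5)² + (y + 33.7)² = 153.30².
Subtracting the Seismometer 1 equation from the Seismometer 2 and Seismometer 3 equations removes the quadratic terms:
-300.4 x + 43.2 y = -28118.56
-150.2 x − 43.4 y = -18529.61
Solving the 2×2 system: x ≈ 103.5, y ≈ 68.8 km.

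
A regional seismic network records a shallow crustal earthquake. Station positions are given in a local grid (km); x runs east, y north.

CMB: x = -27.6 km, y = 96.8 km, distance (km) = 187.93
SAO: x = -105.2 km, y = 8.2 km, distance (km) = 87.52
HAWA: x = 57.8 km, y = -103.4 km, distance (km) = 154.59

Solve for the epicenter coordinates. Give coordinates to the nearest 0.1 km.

-94.8 km east, -78.7 km north

Circle about each station: (x + 27.6)² + (y − 96.8)² = 187.93²; (x + 105.2)² + (y − 8.2)² = 87.52²; (x − 57.8)² + (y + 103.4)² = 154.59².
Subtracting the CMB equation from the SAO and HAWA equations removes the quadratic terms:
-155.2 x − 177.2 y = 28660.21
170.8 x − 400.4 y = 15320.02
Solving the 2×2 system: x ≈ -94.8, y ≈ -78.7 km.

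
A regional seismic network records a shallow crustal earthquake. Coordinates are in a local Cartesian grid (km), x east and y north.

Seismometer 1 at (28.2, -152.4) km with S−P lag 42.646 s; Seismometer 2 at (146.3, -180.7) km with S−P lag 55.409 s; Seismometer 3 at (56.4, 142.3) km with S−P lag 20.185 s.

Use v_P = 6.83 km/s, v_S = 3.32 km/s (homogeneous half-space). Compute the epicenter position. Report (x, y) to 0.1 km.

Distance from S−P lag: d = Δt · v_P v_S / (v_P − v_S) = Δt · (6.83·3.32)/(6.83−3.32) ≈ 6.4603·Δt.
So d_Seismometer 1 = 275.51, d_Seismometer 2 = 357.96, d_Seismometer 3 = 130.40 km.
Circle about each station: (x − 28.2)² + (y + 152.4)² = 275.51²; (x − 146.3)² + (y + 180.7)² = 357.96²; (x − 56.4)² + (y − 142.3)² = 130.40².
Subtracting pairs of circle equations eliminates x²+y² and gives linear equations (the radical axes):
236.2 x − 56.6 y = -22194.42
56.4 x + 589.4 y = 58310.85
Solving the 2×2 system: x ≈ -68.7, y ≈ 105.5 km.

(-68.7, 105.5)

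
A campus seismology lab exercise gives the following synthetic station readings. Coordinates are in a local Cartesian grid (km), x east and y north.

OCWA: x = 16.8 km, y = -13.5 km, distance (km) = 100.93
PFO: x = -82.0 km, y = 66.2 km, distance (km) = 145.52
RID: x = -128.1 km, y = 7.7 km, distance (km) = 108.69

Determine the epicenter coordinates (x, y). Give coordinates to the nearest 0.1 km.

Circle about each station: (x − 16.8)² + (y + 13.5)² = 100.93²; (x + 82.0)² + (y − 66.2)² = 145.52²; (x + 128.1)² + (y − 7.7)² = 108.69².
Subtracting pairs of circle equations eliminates x²+y² and gives linear equations (the radical axes):
-197.6 x + 159.4 y = -347.26
-289.8 x + 42.4 y = 14377.76
Solving the 2×2 system: x ≈ -61.0, y ≈ -77.8 km.

(-61.0, -77.8)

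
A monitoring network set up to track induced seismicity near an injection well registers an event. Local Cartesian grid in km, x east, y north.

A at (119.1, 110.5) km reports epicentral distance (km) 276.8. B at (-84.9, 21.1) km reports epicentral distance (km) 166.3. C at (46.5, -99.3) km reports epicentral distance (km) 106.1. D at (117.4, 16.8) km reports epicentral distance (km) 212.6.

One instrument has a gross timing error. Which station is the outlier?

B

Solve using three stations at a time. Using A, C, D (subtract circle equations pairwise → linear system) gives (x, y) ≈ (-59.9, -100.8).
Distances from that point to each station vs reported:
  A: calculated 276.9 vs reported 276.8 → residual 0.1 km
  B: calculated 124.4 vs reported 166.3 → residual 41.9 km
  C: calculated 106.4 vs reported 106.1 → residual 0.3 km
  D: calculated 212.8 vs reported 212.6 → residual 0.2 km
A, C, D are mutually consistent (residuals ≈ 0); B is off by 41.9 km.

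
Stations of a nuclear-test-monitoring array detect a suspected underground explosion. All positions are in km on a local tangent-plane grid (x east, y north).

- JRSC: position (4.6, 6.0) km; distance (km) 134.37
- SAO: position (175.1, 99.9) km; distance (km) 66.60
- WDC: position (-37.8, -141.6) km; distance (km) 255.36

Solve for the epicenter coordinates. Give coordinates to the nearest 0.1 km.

Circle about each station: (x − 4.6)² + (y − 6.0)² = 134.37²; (x − 175.1)² + (y − 99.9)² = 66.60²; (x + 37.8)² + (y + 141.6)² = 255.36².
Subtracting the JRSC equation from the SAO and WDC equations removes the quadratic terms:
341.0 x + 187.8 y = 54202.60
-84.8 x − 295.2 y = -25731.19
Solving the 2×2 system: x ≈ 131.8, y ≈ 49.3 km.
Check against JRSC (with the unrounded x, y): √((x − 4.6)²+(y − 6.0)²) = 134.37 ≈ 134.37 km. ✓

131.8 km east, 49.3 km north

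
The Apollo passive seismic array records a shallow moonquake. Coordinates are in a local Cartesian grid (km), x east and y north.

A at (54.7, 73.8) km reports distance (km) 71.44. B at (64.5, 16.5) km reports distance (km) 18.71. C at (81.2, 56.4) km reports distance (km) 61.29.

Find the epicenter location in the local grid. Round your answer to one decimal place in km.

Circle about each station: (x − 54.7)² + (y − 73.8)² = 71.44²; (x − 64.5)² + (y − 16.5)² = 18.71²; (x − 81.2)² + (y − 56.4)² = 61.29².
Subtracting pairs of circle equations eliminates x²+y² and gives linear equations (the radical axes):
19.6 x − 114.6 y = 747.58
53.0 x − 34.8 y = 2683.08
Solving the 2×2 system: x ≈ 52.2, y ≈ 2.4 km.

52.2 km east, 2.4 km north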